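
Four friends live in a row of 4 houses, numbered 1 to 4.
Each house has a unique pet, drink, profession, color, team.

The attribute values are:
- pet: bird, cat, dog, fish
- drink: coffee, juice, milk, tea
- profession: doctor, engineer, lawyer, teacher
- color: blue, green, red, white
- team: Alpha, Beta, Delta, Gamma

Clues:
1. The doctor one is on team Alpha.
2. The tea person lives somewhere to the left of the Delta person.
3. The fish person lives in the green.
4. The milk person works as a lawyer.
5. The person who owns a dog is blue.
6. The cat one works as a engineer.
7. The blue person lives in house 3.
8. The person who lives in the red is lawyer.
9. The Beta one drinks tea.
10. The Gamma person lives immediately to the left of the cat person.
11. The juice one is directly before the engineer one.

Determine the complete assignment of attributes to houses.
Solution:

House | Pet | Drink | Profession | Color | Team
-----------------------------------------------
  1   | fish | juice | teacher | green | Gamma
  2   | cat | tea | engineer | white | Beta
  3   | dog | coffee | doctor | blue | Alpha
  4   | bird | milk | lawyer | red | Delta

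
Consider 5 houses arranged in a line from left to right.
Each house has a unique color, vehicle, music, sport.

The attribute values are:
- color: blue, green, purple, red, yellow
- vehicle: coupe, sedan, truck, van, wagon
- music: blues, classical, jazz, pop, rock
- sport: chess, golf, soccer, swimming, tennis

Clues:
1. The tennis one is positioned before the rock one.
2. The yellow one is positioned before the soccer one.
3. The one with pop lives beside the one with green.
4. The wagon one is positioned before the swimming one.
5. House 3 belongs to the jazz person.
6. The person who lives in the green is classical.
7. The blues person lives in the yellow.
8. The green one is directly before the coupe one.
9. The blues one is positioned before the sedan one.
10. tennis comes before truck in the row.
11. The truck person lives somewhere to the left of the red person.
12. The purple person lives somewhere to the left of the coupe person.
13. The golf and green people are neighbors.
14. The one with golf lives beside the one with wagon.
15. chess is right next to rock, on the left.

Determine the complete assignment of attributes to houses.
Solution:

House | Color | Vehicle | Music | Sport
---------------------------------------
  1   | purple | van | pop | golf
  2   | green | wagon | classical | tennis
  3   | blue | coupe | jazz | swimming
  4   | yellow | truck | blues | chess
  5   | red | sedan | rock | soccer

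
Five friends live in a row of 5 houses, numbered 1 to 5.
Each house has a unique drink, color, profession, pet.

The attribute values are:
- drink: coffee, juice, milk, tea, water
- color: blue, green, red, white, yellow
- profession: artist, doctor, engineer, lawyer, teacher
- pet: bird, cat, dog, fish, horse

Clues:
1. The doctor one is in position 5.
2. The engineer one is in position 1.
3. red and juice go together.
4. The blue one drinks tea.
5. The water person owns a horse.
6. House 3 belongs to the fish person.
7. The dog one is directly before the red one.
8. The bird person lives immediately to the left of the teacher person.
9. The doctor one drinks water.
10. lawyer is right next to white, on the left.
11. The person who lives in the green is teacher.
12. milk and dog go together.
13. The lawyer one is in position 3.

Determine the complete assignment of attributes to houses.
Solution:

House | Drink | Color | Profession | Pet
----------------------------------------
  1   | tea | blue | engineer | bird
  2   | milk | green | teacher | dog
  3   | juice | red | lawyer | fish
  4   | coffee | white | artist | cat
  5   | water | yellow | doctor | horse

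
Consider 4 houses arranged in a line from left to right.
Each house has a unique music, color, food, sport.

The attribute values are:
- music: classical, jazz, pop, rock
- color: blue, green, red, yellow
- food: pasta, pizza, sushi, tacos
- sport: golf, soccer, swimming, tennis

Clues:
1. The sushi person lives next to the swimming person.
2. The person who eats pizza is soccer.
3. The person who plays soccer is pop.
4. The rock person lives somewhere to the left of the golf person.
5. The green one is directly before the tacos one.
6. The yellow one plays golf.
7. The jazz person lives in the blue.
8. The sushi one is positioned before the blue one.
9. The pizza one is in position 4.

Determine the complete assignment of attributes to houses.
Solution:

House | Music | Color | Food | Sport
------------------------------------
  1   | rock | green | sushi | tennis
  2   | jazz | blue | tacos | swimming
  3   | classical | yellow | pasta | golf
  4   | pop | red | pizza | soccer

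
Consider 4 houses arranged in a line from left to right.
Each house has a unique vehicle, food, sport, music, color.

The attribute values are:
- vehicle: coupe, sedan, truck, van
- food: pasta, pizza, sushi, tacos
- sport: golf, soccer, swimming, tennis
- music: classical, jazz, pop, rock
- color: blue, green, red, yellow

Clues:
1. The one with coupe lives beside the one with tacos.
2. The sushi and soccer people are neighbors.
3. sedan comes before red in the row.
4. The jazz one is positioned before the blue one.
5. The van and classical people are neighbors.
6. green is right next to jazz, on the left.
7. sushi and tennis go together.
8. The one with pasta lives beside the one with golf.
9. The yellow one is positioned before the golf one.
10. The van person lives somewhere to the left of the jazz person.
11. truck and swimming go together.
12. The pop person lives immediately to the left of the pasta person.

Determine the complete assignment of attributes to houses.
Solution:

House | Vehicle | Food | Sport | Music | Color
----------------------------------------------
  1   | van | sushi | tennis | pop | yellow
  2   | sedan | pasta | soccer | classical | green
  3   | coupe | pizza | golf | jazz | red
  4   | truck | tacos | swimming | rock | blue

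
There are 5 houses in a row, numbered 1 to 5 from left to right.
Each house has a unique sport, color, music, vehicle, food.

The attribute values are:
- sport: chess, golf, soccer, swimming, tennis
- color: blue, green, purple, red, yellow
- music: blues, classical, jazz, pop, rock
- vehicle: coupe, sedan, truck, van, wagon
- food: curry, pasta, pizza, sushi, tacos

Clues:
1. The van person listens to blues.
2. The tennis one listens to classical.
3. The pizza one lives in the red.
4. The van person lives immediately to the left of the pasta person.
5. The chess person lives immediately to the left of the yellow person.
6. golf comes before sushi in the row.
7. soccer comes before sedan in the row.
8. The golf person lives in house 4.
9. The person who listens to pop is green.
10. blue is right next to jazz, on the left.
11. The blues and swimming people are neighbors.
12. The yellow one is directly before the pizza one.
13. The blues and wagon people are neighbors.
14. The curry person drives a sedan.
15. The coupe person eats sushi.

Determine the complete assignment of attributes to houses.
Solution:

House | Sport | Color | Music | Vehicle | Food
----------------------------------------------
  1   | chess | blue | blues | van | tacos
  2   | swimming | yellow | jazz | wagon | pasta
  3   | soccer | red | rock | truck | pizza
  4   | golf | green | pop | sedan | curry
  5   | tennis | purple | classical | coupe | sushi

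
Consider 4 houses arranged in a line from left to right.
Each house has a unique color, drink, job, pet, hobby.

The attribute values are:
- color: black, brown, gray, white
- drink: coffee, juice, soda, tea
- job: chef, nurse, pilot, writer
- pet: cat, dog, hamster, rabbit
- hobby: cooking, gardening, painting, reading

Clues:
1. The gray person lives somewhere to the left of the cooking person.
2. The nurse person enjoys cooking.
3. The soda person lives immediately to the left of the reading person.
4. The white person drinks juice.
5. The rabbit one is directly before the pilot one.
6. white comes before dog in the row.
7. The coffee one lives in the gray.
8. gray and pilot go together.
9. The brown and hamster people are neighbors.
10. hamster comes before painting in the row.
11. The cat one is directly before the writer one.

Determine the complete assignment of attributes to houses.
Solution:

House | Color | Drink | Job | Pet | Hobby
-----------------------------------------
  1   | brown | soda | chef | rabbit | gardening
  2   | gray | coffee | pilot | hamster | reading
  3   | white | juice | nurse | cat | cooking
  4   | black | tea | writer | dog | painting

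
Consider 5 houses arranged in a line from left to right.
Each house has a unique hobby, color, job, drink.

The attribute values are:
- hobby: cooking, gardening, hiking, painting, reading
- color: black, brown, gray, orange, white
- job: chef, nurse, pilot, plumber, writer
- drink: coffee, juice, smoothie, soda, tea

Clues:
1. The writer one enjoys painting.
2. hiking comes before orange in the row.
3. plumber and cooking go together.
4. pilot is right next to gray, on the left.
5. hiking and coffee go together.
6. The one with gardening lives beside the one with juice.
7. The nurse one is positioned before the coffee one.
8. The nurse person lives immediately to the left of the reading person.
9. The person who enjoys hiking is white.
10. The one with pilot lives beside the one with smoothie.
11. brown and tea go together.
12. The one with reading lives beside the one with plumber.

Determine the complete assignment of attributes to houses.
Solution:

House | Hobby | Color | Job | Drink
-----------------------------------
  1   | gardening | brown | nurse | tea
  2   | reading | black | pilot | juice
  3   | cooking | gray | plumber | smoothie
  4   | hiking | white | chef | coffee
  5   | painting | orange | writer | soda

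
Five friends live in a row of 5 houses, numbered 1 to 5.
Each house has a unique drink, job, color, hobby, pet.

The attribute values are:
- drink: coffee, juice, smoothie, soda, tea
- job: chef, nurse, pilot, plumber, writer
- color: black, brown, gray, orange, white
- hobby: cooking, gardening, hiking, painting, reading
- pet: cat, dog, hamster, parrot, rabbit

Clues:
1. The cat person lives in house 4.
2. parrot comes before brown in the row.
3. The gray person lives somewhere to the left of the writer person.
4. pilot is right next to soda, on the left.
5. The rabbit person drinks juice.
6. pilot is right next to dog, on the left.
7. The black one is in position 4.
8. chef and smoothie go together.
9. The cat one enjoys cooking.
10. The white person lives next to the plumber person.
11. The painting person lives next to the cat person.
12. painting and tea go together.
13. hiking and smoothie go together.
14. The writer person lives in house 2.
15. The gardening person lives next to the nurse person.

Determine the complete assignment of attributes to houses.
Solution:

House | Drink | Job | Color | Hobby | Pet
-----------------------------------------
  1   | juice | pilot | gray | reading | rabbit
  2   | soda | writer | orange | gardening | dog
  3   | tea | nurse | white | painting | parrot
  4   | coffee | plumber | black | cooking | cat
  5   | smoothie | chef | brown | hiking | hamster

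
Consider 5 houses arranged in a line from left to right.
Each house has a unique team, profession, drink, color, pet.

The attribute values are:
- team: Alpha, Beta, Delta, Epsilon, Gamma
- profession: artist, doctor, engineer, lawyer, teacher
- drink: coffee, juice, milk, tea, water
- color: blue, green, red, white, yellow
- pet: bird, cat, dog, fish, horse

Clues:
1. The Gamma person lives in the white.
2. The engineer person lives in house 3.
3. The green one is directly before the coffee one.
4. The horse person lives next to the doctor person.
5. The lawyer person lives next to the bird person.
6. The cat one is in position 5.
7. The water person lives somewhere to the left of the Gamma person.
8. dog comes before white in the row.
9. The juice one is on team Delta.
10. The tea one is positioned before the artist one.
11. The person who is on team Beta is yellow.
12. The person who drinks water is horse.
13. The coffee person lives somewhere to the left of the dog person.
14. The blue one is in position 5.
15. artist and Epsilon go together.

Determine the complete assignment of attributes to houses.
Solution:

House | Team | Profession | Drink | Color | Pet
-----------------------------------------------
  1   | Alpha | lawyer | water | green | horse
  2   | Beta | doctor | coffee | yellow | bird
  3   | Delta | engineer | juice | red | dog
  4   | Gamma | teacher | tea | white | fish
  5   | Epsilon | artist | milk | blue | cat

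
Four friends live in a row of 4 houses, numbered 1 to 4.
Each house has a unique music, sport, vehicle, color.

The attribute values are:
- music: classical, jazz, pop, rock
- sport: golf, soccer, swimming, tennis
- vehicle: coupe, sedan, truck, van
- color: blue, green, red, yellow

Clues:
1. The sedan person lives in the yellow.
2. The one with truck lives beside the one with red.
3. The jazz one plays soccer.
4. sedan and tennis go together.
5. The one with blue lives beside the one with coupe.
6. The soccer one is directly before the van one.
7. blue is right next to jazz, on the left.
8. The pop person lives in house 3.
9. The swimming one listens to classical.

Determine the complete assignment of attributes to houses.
Solution:

House | Music | Sport | Vehicle | Color
---------------------------------------
  1   | classical | swimming | truck | blue
  2   | jazz | soccer | coupe | red
  3   | pop | golf | van | green
  4   | rock | tennis | sedan | yellow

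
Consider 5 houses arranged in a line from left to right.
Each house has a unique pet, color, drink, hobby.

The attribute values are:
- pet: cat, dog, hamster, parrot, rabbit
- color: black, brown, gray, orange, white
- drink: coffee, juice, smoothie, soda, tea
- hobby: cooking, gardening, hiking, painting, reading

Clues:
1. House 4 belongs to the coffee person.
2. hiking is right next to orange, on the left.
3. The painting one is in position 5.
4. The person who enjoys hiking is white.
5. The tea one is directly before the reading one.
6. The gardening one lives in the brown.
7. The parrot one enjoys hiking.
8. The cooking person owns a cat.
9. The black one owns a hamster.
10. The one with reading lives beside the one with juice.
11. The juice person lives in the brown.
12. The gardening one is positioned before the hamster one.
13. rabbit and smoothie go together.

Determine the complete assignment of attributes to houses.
Solution:

House | Pet | Color | Drink | Hobby
-----------------------------------
  1   | parrot | white | tea | hiking
  2   | rabbit | orange | smoothie | reading
  3   | dog | brown | juice | gardening
  4   | cat | gray | coffee | cooking
  5   | hamster | black | soda | painting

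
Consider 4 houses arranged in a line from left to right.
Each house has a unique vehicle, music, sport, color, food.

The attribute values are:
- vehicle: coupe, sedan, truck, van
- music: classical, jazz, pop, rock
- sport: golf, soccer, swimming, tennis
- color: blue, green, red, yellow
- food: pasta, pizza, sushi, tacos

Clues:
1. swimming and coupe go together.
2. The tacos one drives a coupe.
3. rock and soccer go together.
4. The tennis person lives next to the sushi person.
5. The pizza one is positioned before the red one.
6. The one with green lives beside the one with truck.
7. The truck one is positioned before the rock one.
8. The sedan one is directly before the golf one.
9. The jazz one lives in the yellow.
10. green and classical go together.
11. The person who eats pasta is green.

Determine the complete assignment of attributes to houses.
Solution:

House | Vehicle | Music | Sport | Color | Food
----------------------------------------------
  1   | sedan | classical | tennis | green | pasta
  2   | truck | jazz | golf | yellow | sushi
  3   | van | rock | soccer | blue | pizza
  4   | coupe | pop | swimming | red | tacos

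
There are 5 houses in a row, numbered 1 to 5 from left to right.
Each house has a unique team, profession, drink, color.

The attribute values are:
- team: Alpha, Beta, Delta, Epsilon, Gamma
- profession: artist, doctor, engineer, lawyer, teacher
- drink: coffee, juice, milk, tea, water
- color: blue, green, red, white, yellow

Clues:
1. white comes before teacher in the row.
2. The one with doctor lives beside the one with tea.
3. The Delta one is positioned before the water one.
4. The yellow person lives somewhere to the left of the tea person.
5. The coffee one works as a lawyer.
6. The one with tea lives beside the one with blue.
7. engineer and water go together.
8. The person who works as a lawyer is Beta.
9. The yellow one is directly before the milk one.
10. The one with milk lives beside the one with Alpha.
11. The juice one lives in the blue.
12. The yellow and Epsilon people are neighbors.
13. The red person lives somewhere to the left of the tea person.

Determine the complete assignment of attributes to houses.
Solution:

House | Team | Profession | Drink | Color
-----------------------------------------
  1   | Beta | lawyer | coffee | yellow
  2   | Epsilon | doctor | milk | red
  3   | Alpha | artist | tea | white
  4   | Delta | teacher | juice | blue
  5   | Gamma | engineer | water | green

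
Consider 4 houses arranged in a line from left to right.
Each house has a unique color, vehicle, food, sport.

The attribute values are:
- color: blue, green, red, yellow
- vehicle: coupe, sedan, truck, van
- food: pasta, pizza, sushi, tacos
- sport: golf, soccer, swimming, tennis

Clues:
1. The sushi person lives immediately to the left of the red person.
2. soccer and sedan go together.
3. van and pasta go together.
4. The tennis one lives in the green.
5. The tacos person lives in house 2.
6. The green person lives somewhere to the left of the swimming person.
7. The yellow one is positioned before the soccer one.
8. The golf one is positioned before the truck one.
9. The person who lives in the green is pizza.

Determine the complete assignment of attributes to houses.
Solution:

House | Color | Vehicle | Food | Sport
--------------------------------------
  1   | yellow | coupe | sushi | golf
  2   | red | sedan | tacos | soccer
  3   | green | truck | pizza | tennis
  4   | blue | van | pasta | swimming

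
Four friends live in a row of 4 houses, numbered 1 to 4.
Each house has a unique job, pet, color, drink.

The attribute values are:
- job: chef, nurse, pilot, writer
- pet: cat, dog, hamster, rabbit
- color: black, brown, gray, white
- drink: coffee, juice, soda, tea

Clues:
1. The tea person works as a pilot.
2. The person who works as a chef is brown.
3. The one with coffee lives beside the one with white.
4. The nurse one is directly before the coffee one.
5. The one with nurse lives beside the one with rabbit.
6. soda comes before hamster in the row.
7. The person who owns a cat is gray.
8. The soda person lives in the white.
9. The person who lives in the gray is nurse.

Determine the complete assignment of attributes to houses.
Solution:

House | Job | Pet | Color | Drink
---------------------------------
  1   | nurse | cat | gray | juice
  2   | chef | rabbit | brown | coffee
  3   | writer | dog | white | soda
  4   | pilot | hamster | black | tea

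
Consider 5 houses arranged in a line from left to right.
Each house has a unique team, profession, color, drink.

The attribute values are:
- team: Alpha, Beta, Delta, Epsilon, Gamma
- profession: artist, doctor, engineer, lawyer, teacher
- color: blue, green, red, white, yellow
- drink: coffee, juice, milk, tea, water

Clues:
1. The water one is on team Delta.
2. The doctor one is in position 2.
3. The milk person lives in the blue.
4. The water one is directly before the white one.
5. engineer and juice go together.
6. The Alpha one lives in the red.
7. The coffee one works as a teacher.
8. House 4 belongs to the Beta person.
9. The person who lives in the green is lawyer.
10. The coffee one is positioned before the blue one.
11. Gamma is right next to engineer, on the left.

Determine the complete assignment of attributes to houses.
Solution:

House | Team | Profession | Color | Drink
-----------------------------------------
  1   | Delta | lawyer | green | water
  2   | Gamma | doctor | white | tea
  3   | Alpha | engineer | red | juice
  4   | Beta | teacher | yellow | coffee
  5   | Epsilon | artist | blue | milk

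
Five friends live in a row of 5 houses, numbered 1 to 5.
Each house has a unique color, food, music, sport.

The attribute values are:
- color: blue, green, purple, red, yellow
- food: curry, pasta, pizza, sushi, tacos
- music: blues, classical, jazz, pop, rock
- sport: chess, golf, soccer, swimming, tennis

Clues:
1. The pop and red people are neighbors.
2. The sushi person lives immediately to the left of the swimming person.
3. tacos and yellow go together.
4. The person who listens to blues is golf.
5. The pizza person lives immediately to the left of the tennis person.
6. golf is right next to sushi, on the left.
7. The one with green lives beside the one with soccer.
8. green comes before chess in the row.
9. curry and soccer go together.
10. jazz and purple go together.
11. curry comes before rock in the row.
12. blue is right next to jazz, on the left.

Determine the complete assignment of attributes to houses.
Solution:

House | Color | Food | Music | Sport
------------------------------------
  1   | blue | pizza | blues | golf
  2   | purple | sushi | jazz | tennis
  3   | green | pasta | pop | swimming
  4   | red | curry | classical | soccer
  5   | yellow | tacos | rock | chess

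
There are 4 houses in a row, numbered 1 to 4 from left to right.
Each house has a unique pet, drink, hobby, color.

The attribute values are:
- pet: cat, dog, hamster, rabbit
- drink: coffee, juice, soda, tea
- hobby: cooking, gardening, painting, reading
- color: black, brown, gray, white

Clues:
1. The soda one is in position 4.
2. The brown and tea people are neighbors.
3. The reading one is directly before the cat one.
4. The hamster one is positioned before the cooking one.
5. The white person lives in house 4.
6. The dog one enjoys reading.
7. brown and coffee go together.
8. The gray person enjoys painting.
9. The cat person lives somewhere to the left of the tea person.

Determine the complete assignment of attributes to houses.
Solution:

House | Pet | Drink | Hobby | Color
-----------------------------------
  1   | dog | juice | reading | black
  2   | cat | coffee | gardening | brown
  3   | hamster | tea | painting | gray
  4   | rabbit | soda | cooking | white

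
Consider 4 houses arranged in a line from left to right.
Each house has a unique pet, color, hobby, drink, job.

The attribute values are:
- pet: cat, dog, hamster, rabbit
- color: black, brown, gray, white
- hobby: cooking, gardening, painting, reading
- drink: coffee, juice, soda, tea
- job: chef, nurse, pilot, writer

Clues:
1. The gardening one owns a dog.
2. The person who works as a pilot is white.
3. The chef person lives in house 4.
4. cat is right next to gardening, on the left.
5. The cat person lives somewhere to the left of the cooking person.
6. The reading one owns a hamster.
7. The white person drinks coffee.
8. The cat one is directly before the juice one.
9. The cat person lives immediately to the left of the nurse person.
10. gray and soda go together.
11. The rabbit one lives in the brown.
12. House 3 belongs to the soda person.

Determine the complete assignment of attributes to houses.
Solution:

House | Pet | Color | Hobby | Drink | Job
-----------------------------------------
  1   | cat | white | painting | coffee | pilot
  2   | dog | black | gardening | juice | nurse
  3   | hamster | gray | reading | soda | writer
  4   | rabbit | brown | cooking | tea | chef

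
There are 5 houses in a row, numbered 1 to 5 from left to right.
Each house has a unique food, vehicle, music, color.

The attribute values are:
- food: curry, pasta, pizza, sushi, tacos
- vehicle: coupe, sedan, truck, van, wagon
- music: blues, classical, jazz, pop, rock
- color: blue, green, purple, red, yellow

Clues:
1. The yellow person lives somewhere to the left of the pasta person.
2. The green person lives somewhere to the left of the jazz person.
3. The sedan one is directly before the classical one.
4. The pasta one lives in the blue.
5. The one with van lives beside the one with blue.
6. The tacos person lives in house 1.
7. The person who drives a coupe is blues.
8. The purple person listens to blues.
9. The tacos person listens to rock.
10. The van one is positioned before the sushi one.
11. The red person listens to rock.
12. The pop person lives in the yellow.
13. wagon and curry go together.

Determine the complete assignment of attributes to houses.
Solution:

House | Food | Vehicle | Music | Color
--------------------------------------
  1   | tacos | sedan | rock | red
  2   | curry | wagon | classical | green
  3   | pizza | van | pop | yellow
  4   | pasta | truck | jazz | blue
  5   | sushi | coupe | blues | purple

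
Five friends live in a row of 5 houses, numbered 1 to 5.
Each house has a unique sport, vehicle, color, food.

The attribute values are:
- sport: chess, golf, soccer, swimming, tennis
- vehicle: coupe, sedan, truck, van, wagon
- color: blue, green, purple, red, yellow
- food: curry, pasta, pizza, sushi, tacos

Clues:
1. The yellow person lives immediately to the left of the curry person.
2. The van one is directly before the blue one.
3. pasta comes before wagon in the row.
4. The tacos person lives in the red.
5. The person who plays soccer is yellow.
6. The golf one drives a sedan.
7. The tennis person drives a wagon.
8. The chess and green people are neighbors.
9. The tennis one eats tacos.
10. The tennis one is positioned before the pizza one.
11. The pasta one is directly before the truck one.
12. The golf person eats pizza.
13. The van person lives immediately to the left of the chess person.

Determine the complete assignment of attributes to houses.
Solution:

House | Sport | Vehicle | Color | Food
--------------------------------------
  1   | soccer | van | yellow | pasta
  2   | chess | truck | blue | curry
  3   | swimming | coupe | green | sushi
  4   | tennis | wagon | red | tacos
  5   | golf | sedan | purple | pizza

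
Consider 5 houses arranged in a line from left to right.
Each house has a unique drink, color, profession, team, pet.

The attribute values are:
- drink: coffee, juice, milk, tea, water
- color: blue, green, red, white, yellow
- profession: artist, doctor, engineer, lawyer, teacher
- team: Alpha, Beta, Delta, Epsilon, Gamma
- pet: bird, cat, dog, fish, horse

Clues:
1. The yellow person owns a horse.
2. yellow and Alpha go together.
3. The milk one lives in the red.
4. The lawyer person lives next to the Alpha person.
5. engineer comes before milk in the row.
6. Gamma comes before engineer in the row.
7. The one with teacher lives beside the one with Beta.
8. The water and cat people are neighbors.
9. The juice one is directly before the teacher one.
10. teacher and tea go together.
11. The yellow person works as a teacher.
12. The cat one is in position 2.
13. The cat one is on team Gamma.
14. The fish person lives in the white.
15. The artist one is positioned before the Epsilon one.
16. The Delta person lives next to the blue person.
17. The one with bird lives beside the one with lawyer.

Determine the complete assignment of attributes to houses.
Solution:

House | Drink | Color | Profession | Team | Pet
-----------------------------------------------
  1   | water | green | artist | Delta | bird
  2   | juice | blue | lawyer | Gamma | cat
  3   | tea | yellow | teacher | Alpha | horse
  4   | coffee | white | engineer | Beta | fish
  5   | milk | red | doctor | Epsilon | dog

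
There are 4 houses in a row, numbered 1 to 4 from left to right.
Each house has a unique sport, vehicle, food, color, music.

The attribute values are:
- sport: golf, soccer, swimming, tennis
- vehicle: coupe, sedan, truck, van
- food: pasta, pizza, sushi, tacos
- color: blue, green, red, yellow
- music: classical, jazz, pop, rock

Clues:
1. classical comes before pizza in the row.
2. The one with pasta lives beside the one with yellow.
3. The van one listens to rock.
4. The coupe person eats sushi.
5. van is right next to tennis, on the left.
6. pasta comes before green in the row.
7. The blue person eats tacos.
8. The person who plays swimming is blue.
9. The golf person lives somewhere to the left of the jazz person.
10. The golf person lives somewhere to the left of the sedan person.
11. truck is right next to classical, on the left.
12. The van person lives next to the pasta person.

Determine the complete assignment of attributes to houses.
Solution:

House | Sport | Vehicle | Food | Color | Music
----------------------------------------------
  1   | swimming | van | tacos | blue | rock
  2   | tennis | truck | pasta | red | pop
  3   | golf | coupe | sushi | yellow | classical
  4   | soccer | sedan | pizza | green | jazz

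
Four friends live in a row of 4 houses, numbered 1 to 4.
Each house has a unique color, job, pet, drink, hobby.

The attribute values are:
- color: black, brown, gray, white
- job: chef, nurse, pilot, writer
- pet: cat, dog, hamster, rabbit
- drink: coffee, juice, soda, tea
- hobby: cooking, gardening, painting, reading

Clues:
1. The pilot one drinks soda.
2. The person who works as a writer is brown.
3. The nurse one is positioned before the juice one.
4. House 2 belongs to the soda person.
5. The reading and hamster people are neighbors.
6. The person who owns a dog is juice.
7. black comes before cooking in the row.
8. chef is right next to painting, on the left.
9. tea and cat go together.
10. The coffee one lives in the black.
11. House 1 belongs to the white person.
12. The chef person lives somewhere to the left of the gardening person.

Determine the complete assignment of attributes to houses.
Solution:

House | Color | Job | Pet | Drink | Hobby
-----------------------------------------
  1   | white | chef | cat | tea | reading
  2   | gray | pilot | hamster | soda | painting
  3   | black | nurse | rabbit | coffee | gardening
  4   | brown | writer | dog | juice | cooking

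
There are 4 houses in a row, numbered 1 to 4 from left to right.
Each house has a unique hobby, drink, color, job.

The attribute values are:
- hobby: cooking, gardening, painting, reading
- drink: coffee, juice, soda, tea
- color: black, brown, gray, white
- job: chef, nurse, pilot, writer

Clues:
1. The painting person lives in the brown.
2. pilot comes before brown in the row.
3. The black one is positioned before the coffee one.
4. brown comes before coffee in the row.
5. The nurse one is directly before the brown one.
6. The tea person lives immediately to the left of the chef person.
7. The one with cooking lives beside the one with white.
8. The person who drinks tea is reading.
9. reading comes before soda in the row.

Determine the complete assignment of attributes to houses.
Solution:

House | Hobby | Drink | Color | Job
-----------------------------------
  1   | cooking | juice | black | pilot
  2   | reading | tea | white | nurse
  3   | painting | soda | brown | chef
  4   | gardening | coffee | gray | writer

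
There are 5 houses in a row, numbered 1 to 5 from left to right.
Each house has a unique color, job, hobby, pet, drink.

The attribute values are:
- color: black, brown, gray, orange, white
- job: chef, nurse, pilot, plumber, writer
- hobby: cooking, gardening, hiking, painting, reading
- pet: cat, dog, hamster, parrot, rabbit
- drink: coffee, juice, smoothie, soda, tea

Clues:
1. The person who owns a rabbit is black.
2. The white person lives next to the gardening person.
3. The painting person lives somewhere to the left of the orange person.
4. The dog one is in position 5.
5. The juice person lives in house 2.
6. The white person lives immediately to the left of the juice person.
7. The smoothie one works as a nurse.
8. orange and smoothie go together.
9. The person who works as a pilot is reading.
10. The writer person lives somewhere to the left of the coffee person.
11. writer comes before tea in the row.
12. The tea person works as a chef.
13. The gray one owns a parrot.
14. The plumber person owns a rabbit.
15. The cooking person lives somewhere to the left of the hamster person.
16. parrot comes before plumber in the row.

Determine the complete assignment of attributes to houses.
Solution:

House | Color | Job | Hobby | Pet | Drink
-----------------------------------------
  1   | white | pilot | reading | cat | soda
  2   | gray | writer | gardening | parrot | juice
  3   | black | plumber | cooking | rabbit | coffee
  4   | brown | chef | painting | hamster | tea
  5   | orange | nurse | hiking | dog | smoothie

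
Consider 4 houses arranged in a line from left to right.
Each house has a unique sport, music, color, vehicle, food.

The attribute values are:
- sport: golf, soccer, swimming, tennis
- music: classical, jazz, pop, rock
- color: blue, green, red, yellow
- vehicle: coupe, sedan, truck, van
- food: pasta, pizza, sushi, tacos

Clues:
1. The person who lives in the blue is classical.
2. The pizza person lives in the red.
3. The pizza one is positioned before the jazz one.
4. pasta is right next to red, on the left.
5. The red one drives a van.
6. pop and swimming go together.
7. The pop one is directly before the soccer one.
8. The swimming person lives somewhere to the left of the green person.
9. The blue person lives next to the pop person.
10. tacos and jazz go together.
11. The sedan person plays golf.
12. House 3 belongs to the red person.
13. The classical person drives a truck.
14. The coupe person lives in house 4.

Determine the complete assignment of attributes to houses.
Solution:

House | Sport | Music | Color | Vehicle | Food
----------------------------------------------
  1   | golf | rock | yellow | sedan | sushi
  2   | tennis | classical | blue | truck | pasta
  3   | swimming | pop | red | van | pizza
  4   | soccer | jazz | green | coupe | tacos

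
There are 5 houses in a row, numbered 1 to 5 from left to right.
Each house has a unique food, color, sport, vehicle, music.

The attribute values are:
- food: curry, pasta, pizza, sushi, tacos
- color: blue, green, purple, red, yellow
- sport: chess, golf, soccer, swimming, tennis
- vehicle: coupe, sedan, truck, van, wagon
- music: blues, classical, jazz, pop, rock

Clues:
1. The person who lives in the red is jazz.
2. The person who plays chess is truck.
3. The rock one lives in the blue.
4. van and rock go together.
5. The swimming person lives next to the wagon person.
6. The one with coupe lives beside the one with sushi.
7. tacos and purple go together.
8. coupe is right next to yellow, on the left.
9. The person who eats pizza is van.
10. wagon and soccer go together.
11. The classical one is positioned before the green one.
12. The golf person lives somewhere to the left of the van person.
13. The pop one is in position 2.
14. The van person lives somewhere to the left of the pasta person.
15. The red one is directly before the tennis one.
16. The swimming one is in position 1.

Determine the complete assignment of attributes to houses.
Solution:

House | Food | Color | Sport | Vehicle | Music
----------------------------------------------
  1   | tacos | purple | swimming | coupe | classical
  2   | sushi | yellow | soccer | wagon | pop
  3   | curry | red | golf | sedan | jazz
  4   | pizza | blue | tennis | van | rock
  5   | pasta | green | chess | truck | blues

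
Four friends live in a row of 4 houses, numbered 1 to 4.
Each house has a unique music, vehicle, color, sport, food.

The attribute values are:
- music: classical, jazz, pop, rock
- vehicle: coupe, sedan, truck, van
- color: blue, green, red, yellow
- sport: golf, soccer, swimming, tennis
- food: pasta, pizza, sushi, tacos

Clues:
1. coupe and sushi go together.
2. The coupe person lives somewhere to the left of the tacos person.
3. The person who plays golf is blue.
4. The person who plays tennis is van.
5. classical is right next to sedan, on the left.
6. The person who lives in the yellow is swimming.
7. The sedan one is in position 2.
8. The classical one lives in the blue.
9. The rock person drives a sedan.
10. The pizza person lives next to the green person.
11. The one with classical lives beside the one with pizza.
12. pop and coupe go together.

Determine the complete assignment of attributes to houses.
Solution:

House | Music | Vehicle | Color | Sport | Food
----------------------------------------------
  1   | classical | truck | blue | golf | pasta
  2   | rock | sedan | yellow | swimming | pizza
  3   | pop | coupe | green | soccer | sushi
  4   | jazz | van | red | tennis | tacos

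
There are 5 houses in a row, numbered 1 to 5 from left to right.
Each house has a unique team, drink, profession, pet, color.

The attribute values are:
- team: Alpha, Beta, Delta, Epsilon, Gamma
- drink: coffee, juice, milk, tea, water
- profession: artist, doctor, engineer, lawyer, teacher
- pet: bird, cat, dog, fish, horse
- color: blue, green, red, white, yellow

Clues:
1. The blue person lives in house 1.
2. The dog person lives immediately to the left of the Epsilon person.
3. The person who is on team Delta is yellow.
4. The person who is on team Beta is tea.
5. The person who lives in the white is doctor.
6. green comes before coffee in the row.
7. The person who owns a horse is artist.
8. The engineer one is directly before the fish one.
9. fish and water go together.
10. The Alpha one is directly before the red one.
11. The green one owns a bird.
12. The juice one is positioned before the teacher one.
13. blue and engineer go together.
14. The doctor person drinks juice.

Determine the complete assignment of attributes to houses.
Solution:

House | Team | Drink | Profession | Pet | Color
-----------------------------------------------
  1   | Alpha | milk | engineer | dog | blue
  2   | Epsilon | water | lawyer | fish | red
  3   | Gamma | juice | doctor | cat | white
  4   | Beta | tea | teacher | bird | green
  5   | Delta | coffee | artist | horse | yellow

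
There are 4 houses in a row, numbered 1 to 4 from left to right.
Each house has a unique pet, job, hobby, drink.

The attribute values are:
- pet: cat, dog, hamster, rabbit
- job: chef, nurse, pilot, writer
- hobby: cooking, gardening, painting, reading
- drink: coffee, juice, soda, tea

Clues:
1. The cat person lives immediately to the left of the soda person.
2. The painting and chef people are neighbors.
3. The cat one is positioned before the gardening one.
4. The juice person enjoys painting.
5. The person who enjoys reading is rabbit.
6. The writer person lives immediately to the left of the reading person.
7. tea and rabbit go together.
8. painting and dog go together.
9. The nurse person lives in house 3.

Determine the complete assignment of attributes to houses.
Solution:

House | Pet | Job | Hobby | Drink
---------------------------------
  1   | dog | writer | painting | juice
  2   | rabbit | chef | reading | tea
  3   | cat | nurse | cooking | coffee
  4   | hamster | pilot | gardening | soda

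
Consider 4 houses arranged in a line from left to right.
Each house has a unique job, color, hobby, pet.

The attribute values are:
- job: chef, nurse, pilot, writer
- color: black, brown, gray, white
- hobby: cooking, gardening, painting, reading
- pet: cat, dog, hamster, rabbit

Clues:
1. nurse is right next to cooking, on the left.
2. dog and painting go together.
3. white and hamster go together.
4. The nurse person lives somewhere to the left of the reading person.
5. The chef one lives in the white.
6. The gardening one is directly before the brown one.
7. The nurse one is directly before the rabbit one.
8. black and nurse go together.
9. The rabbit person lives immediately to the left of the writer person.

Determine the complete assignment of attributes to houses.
Solution:

House | Job | Color | Hobby | Pet
---------------------------------
  1   | nurse | black | gardening | cat
  2   | pilot | brown | cooking | rabbit
  3   | writer | gray | painting | dog
  4   | chef | white | reading | hamster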